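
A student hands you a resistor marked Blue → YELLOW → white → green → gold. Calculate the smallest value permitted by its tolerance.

61655000 Ω

Blue → 6 (first significant figure)
Yellow → 4 (second significant figure)
White → 9 (third significant figure)
Green → ×10^5 multiplier
Gold → ±5% tolerance
649 × 100000 = 64900000 Ω
Smallest = 64900000 × (1 − 5/100) = 61655000 Ω.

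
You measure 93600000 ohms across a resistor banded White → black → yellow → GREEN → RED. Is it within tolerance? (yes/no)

White → 9 (first significant figure)
Black → 0 (second significant figure)
Yellow → 4 (third significant figure)
Green → ×10^5 multiplier
Red → ±2% tolerance
904 × 100000 = 90400000 Ω
Allowed range: 88592000 Ω to 92208000 Ω.
93600000 ohms lies outside that range.

no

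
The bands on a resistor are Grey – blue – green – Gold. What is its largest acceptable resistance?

Grey → 8 (first significant figure)
Blue → 6 (second significant figure)
Green → ×10^5 multiplier
Gold → ±5% tolerance
86 × 100000 = 8600000 Ω
Largest = 8600000 × (1 + 5/100) = 9030000 Ω.

9030000 Ω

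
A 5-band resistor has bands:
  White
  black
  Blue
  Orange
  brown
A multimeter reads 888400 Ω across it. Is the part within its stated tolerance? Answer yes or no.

White → 9 (first significant figure)
Black → 0 (second significant figure)
Blue → 6 (third significant figure)
Orange → ×10^3 multiplier
Brown → ±1% tolerance
906 × 1000 = 906000 Ω
Allowed range: 896940 Ω to 915060 Ω.
888400 Ω lies outside that range.

no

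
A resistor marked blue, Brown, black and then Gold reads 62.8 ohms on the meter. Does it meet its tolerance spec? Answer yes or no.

yes

Blue → 6 (first significant figure)
Brown → 1 (second significant figure)
Black → ×1 multiplier
Gold → ±5% tolerance
61 × 1 = 61 Ω
Allowed range: 57.95 Ω to 64.05 Ω.
62.8 ohms lies inside that range.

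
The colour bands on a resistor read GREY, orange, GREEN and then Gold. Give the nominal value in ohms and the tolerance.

8300000 Ω ±5%

Grey → 8 (first significant figure)
Orange → 3 (second significant figure)
Green → ×10^5 multiplier
Gold → ±5% tolerance
83 × 100000 = 8300000 Ω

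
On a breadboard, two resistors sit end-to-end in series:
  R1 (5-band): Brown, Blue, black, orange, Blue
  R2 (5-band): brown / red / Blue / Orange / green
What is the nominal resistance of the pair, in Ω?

R1: brown, blue, black → 160; orange ×10^3 → 160000 Ω.
R2: brown, red, blue → 126; orange ×10^3 → 126000 Ω.
Series: 160000 + 126000 = 286000 Ω.

286000 Ω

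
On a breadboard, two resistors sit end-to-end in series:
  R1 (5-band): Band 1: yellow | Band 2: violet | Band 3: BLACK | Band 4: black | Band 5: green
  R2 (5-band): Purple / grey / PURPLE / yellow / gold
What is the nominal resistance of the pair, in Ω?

R1: yellow, violet, black → 470; black ×1 → 470 Ω.
R2: violet, grey, violet → 787; yellow ×10^4 → 7870000 Ω.
Series: 470 + 7870000 = 7870470 Ω.

7870470 Ω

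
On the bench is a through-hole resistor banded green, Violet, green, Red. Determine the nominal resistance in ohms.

Green → 5 (first significant figure)
Violet → 7 (second significant figure)
Green → ×10^5 multiplier
57 × 100000 = 5700000 Ω

5700000 Ω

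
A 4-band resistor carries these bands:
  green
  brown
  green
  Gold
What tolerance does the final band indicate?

±5%

The last band, gold, is the tolerance band.
Gold corresponds to ±5%.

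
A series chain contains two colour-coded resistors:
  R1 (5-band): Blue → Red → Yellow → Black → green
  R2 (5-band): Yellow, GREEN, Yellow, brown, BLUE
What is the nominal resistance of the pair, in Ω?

5164 Ω

R1: blue, red, yellow → 624; black ×1 → 624 Ω.
R2: yellow, green, yellow → 454; brown ×10 → 4540 Ω.
Series: 624 + 4540 = 5164 Ω.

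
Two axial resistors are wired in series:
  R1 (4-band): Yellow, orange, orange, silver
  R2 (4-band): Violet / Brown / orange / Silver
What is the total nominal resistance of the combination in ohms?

114000 Ω

R1: yellow, orange → 43; orange ×10^3 → 43000 Ω.
R2: violet, brown → 71; orange ×10^3 → 71000 Ω.
Series: 43000 + 71000 = 114000 Ω.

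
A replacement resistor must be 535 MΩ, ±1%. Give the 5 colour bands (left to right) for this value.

green, orange, green, blue, brown

535000000 Ω = 535 × 10^6.
5 → green
3 → orange
5 → green
Multiplier 10^6 → blue.
±1% tolerance → brown.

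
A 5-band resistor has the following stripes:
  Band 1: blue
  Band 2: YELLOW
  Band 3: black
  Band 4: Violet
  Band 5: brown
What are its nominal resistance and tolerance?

6400000000 Ω ±1%

Blue → 6 (first significant figure)
Yellow → 4 (second significant figure)
Black → 0 (third significant figure)
Violet → ×10^7 multiplier
Brown → ±1% tolerance
640 × 10000000 = 6400000000 Ω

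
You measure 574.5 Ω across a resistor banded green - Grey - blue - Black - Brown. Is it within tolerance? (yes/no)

Green → 5 (first significant figure)
Grey → 8 (second significant figure)
Blue → 6 (third significant figure)
Black → ×1 multiplier
Brown → ±1% tolerance
586 × 1 = 586 Ω
Allowed range: 580.14 Ω to 591.86 Ω.
574.5 Ω lies outside that range.

no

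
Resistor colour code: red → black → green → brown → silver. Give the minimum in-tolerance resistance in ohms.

Red → 2 (first significant figure)
Black → 0 (second significant figure)
Green → 5 (third significant figure)
Brown → ×10 multiplier
Silver → ±10% tolerance
205 × 10 = 2050 Ω
Minimum = 2050 × (1 − 10/100) = 1845 Ω.

1845 Ω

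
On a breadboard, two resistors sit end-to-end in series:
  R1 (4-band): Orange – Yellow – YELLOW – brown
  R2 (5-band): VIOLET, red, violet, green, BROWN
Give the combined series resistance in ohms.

73040000 Ω

R1: orange, yellow → 34; yellow ×10^4 → 340000 Ω.
R2: violet, red, violet → 727; green ×10^5 → 72700000 Ω.
Series: 340000 + 72700000 = 73040000 Ω.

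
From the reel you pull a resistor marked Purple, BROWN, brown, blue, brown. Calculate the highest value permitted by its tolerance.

718110000 Ω

Violet → 7 (first significant figure)
Brown → 1 (second significant figure)
Brown → 1 (third significant figure)
Blue → ×10^6 multiplier
Brown → ±1% tolerance
711 × 1000000 = 711000000 Ω
Highest = 711000000 × (1 + 1/100) = 718110000 Ω.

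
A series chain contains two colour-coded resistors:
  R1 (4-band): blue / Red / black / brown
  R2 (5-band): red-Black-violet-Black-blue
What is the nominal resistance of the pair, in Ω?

269 Ω

R1: blue, red → 62; black ×1 → 62 Ω.
R2: red, black, violet → 207; black ×1 → 207 Ω.
Series: 62 + 207 = 269 Ω.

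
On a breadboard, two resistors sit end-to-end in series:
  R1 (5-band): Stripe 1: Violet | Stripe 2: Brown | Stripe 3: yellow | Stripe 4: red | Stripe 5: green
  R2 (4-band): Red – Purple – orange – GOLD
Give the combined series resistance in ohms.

R1: violet, brown, yellow → 714; red ×10^2 → 71400 Ω.
R2: red, violet → 27; orange ×10^3 → 27000 Ω.
Series: 71400 + 27000 = 98400 Ω.

98400 Ω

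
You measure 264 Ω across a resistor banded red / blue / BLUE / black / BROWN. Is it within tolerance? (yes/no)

yes

Red → 2 (first significant figure)
Blue → 6 (second significant figure)
Blue → 6 (third significant figure)
Black → ×1 multiplier
Brown → ±1% tolerance
266 × 1 = 266 Ω
Allowed range: 263.34 Ω to 268.66 Ω.
264 Ω lies inside that range.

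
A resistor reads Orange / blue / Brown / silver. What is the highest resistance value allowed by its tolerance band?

Orange → 3 (first significant figure)
Blue → 6 (second significant figure)
Brown → ×10 multiplier
Silver → ±10% tolerance
36 × 10 = 360 Ω
Highest = 360 × (1 + 10/100) = 396 Ω.

396 Ω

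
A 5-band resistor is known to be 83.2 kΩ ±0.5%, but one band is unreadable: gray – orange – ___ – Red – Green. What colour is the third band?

red

83200 Ω = 832 × 10^2.
The third band gives digit 2 of the significand, and 2 is red.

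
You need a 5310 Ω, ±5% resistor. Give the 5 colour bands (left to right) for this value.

5310 Ω = 531 × 10^1.
5 → green
3 → orange
1 → brown
Multiplier 10^1 → brown.
±5% tolerance → gold.

green, orange, brown, brown, gold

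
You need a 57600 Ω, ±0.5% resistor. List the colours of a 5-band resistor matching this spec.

green, violet, blue, red, green

57600 Ω = 576 × 10^2.
5 → green
7 → violet
6 → blue
Multiplier 10^2 → red.
±0.5% tolerance → green.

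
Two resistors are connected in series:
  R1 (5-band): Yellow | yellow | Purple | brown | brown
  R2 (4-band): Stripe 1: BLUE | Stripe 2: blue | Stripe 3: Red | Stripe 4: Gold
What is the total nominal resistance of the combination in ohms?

R1: yellow, yellow, violet → 447; brown ×10 → 4470 Ω.
R2: blue, blue → 66; red ×10^2 → 6600 Ω.
Series: 4470 + 6600 = 11070 Ω.

11070 Ω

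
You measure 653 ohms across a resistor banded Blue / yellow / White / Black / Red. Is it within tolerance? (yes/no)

Blue → 6 (first significant figure)
Yellow → 4 (second significant figure)
White → 9 (third significant figure)
Black → ×1 multiplier
Red → ±2% tolerance
649 × 1 = 649 Ω
Allowed range: 636.02 Ω to 661.98 Ω.
653 ohms lies inside that range.

yes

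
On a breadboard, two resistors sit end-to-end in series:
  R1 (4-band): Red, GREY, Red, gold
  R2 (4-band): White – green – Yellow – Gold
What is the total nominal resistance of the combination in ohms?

R1: red, grey → 28; red ×10^2 → 2800 Ω.
R2: white, green → 95; yellow ×10^4 → 950000 Ω.
Series: 2800 + 950000 = 952800 Ω.

952800 Ω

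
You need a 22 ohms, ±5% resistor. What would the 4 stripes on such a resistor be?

22 Ω = 22 × 10^0.
2 → red
2 → red
Multiplier 10^0 → black.
±5% tolerance → gold.

red, red, black, gold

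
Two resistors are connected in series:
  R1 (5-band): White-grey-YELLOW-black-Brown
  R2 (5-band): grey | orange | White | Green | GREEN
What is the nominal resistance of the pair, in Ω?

R1: white, grey, yellow → 984; black ×1 → 984 Ω.
R2: grey, orange, white → 839; green ×10^5 → 83900000 Ω.
Series: 984 + 83900000 = 83900984 Ω.

83900984 Ω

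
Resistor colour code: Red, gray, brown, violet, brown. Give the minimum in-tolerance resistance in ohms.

2781900000 Ω

Red → 2 (first significant figure)
Grey → 8 (second significant figure)
Brown → 1 (third significant figure)
Violet → ×10^7 multiplier
Brown → ±1% tolerance
281 × 10000000 = 2810000000 Ω
Minimum = 2810000000 × (1 − 1/100) = 2781900000 Ω.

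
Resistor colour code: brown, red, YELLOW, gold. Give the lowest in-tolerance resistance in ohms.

Brown → 1 (first significant figure)
Red → 2 (second significant figure)
Yellow → ×10^4 multiplier
Gold → ±5% tolerance
12 × 10000 = 120000 Ω
Lowest = 120000 × (1 − 5/100) = 114000 Ω.

114000 Ω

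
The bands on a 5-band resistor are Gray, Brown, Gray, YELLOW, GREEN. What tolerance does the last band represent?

±0.5%

The last band, green, is the tolerance band.
Green corresponds to ±0.5%.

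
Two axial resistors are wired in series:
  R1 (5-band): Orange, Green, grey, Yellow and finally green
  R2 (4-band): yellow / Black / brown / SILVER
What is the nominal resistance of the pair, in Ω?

R1: orange, green, grey → 358; yellow ×10^4 → 3580000 Ω.
R2: yellow, black → 40; brown ×10 → 400 Ω.
Series: 3580000 + 400 = 3580400 Ω.

3580400 Ω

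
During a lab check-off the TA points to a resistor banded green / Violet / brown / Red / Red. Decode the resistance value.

57100 Ω

Green → 5 (first significant figure)
Violet → 7 (second significant figure)
Brown → 1 (third significant figure)
Red → ×10^2 multiplier
571 × 100 = 57100 Ω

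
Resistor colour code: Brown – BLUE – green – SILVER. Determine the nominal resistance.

1600000 Ω

Brown → 1 (first significant figure)
Blue → 6 (second significant figure)
Green → ×10^5 multiplier
16 × 100000 = 1600000 Ω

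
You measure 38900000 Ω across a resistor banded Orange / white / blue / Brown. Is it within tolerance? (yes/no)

yes

Orange → 3 (first significant figure)
White → 9 (second significant figure)
Blue → ×10^6 multiplier
Brown → ±1% tolerance
39 × 1000000 = 39000000 Ω
Allowed range: 38610000 Ω to 39390000 Ω.
38900000 Ω lies inside that range.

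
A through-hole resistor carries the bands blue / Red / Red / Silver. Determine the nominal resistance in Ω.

Blue → 6 (first significant figure)
Red → 2 (second significant figure)
Red → ×10^2 multiplier
62 × 100 = 6200 Ω

6200 Ω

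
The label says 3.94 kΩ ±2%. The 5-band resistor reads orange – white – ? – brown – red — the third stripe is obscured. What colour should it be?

3940 Ω = 394 × 10^1.
The third band gives digit 4 of the significand, and 4 is yellow.

yellow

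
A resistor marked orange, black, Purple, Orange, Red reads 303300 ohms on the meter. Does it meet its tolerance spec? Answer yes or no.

yes

Orange → 3 (first significant figure)
Black → 0 (second significant figure)
Violet → 7 (third significant figure)
Orange → ×10^3 multiplier
Red → ±2% tolerance
307 × 1000 = 307000 Ω
Allowed range: 300860 Ω to 313140 Ω.
303300 ohms lies inside that range.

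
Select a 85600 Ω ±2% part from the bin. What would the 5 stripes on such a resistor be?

85600 Ω = 856 × 10^2.
8 → grey
5 → green
6 → blue
Multiplier 10^2 → red.
±2% tolerance → red.

grey, green, blue, red, red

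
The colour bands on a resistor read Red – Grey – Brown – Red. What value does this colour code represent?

Red → 2 (first significant figure)
Grey → 8 (second significant figure)
Brown → ×10 multiplier
28 × 10 = 280 Ω

280 Ω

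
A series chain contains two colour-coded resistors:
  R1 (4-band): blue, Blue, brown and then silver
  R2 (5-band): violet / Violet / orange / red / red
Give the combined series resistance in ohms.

77960 Ω

R1: blue, blue → 66; brown ×10 → 660 Ω.
R2: violet, violet, orange → 773; red ×10^2 → 77300 Ω.
Series: 660 + 77300 = 77960 Ω.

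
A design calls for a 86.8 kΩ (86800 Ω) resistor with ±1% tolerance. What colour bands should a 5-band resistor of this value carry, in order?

grey, blue, grey, red, brown

86800 Ω = 868 × 10^2.
8 → grey
6 → blue
8 → grey
Multiplier 10^2 → red.
±1% tolerance → brown.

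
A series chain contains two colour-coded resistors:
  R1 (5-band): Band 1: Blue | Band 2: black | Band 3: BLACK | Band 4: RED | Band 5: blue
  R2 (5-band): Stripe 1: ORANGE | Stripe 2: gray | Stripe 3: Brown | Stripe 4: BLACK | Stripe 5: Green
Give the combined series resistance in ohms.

60381 Ω

R1: blue, black, black → 600; red ×10^2 → 60000 Ω.
R2: orange, grey, brown → 381; black ×1 → 381 Ω.
Series: 60000 + 381 = 60381 Ω.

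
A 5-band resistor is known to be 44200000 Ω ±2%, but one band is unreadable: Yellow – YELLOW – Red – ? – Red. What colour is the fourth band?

44200000 Ω = 442 × 10^5.
The fourth band is the multiplier, 10^5, which is green.

green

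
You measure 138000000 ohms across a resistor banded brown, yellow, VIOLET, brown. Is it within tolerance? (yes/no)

no

Brown → 1 (first significant figure)
Yellow → 4 (second significant figure)
Violet → ×10^7 multiplier
Brown → ±1% tolerance
14 × 10000000 = 140000000 Ω
Allowed range: 138600000 Ω to 141400000 Ω.
138000000 ohms lies outside that range.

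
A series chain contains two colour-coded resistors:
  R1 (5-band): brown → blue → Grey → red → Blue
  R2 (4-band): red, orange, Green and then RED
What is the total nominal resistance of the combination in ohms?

R1: brown, blue, grey → 168; red ×10^2 → 16800 Ω.
R2: red, orange → 23; green ×10^5 → 2300000 Ω.
Series: 16800 + 2300000 = 2316800 Ω.

2316800 Ω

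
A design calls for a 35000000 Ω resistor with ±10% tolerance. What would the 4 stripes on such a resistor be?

orange, green, blue, silver

35000000 Ω = 35 × 10^6.
3 → orange
5 → green
Multiplier 10^6 → blue.
±10% tolerance → silver.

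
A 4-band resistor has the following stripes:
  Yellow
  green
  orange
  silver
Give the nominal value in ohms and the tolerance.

45000 Ω ±10%

Yellow → 4 (first significant figure)
Green → 5 (second significant figure)
Orange → ×10^3 multiplier
Silver → ±10% tolerance
45 × 1000 = 45000 Ω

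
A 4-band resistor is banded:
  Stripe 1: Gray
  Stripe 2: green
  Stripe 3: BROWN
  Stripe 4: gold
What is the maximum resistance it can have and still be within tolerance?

Grey → 8 (first significant figure)
Green → 5 (second significant figure)
Brown → ×10 multiplier
Gold → ±5% tolerance
85 × 10 = 850 Ω
Maximum = 850 × (1 + 5/100) = 892.5 Ω.

892.5 Ω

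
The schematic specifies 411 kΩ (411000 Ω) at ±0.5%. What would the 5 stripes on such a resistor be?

411000 Ω = 411 × 10^3.
4 → yellow
1 → brown
1 → brown
Multiplier 10^3 → orange.
±0.5% tolerance → green.

yellow, brown, brown, orange, green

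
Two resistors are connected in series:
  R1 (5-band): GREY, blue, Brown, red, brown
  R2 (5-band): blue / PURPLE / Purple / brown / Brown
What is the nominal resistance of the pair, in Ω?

92870 Ω

R1: grey, blue, brown → 861; red ×10^2 → 86100 Ω.
R2: blue, violet, violet → 677; brown ×10 → 6770 Ω.
Series: 86100 + 6770 = 92870 Ω.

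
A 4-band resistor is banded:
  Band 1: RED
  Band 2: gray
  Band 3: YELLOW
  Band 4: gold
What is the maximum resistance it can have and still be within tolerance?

294000 Ω

Red → 2 (first significant figure)
Grey → 8 (second significant figure)
Yellow → ×10^4 multiplier
Gold → ±5% tolerance
28 × 10000 = 280000 Ω
Maximum = 280000 × (1 + 5/100) = 294000 Ω.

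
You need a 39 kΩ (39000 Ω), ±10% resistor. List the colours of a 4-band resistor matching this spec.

orange, white, orange, silver

39000 Ω = 39 × 10^3.
3 → orange
9 → white
Multiplier 10^3 → orange.
±10% tolerance → silver.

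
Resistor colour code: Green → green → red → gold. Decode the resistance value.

Green → 5 (first significant figure)
Green → 5 (second significant figure)
Red → ×10^2 multiplier
55 × 100 = 5500 Ω

5500 Ω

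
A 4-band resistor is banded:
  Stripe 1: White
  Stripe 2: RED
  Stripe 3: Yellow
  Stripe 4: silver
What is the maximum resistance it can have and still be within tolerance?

1012000 Ω

White → 9 (first significant figure)
Red → 2 (second significant figure)
Yellow → ×10^4 multiplier
Silver → ±10% tolerance
92 × 10000 = 920000 Ω
Maximum = 920000 × (1 + 10/100) = 1012000 Ω.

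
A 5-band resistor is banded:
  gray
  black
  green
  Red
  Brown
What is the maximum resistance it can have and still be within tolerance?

Grey → 8 (first significant figure)
Black → 0 (second significant figure)
Green → 5 (third significant figure)
Red → ×10^2 multiplier
Brown → ±1% tolerance
805 × 100 = 80500 Ω
Maximum = 80500 × (1 + 1/100) = 81305 Ω.

81305 Ω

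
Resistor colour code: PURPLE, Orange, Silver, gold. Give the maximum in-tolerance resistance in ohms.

0.7665 Ω

Violet → 7 (first significant figure)
Orange → 3 (second significant figure)
Silver → ×0.01 multiplier
Gold → ±5% tolerance
73 × 0.01 = 0.73 Ω
Maximum = 0.73 × (1 + 5/100) = 0.7665 Ω.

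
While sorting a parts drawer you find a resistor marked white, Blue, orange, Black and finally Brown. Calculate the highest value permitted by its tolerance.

972.63 Ω

White → 9 (first significant figure)
Blue → 6 (second significant figure)
Orange → 3 (third significant figure)
Black → ×1 multiplier
Brown → ±1% tolerance
963 × 1 = 963 Ω
Highest = 963 × (1 + 1/100) = 972.63 Ω.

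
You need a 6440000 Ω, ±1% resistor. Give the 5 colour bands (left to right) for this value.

blue, yellow, yellow, yellow, brown

6440000 Ω = 644 × 10^4.
6 → blue
4 → yellow
4 → yellow
Multiplier 10^4 → yellow.
±1% tolerance → brown.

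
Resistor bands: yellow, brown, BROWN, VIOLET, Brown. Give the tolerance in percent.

±1%

The last band, brown, is the tolerance band.
Brown corresponds to ±1%.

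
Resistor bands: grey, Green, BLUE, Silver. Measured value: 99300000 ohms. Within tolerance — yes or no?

Grey → 8 (first significant figure)
Green → 5 (second significant figure)
Blue → ×10^6 multiplier
Silver → ±10% tolerance
85 × 1000000 = 85000000 Ω
Allowed range: 76500000 Ω to 93500000 Ω.
99300000 ohms lies outside that range.

no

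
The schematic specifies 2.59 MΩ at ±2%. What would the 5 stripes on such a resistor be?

2590000 Ω = 259 × 10^4.
2 → red
5 → green
9 → white
Multiplier 10^4 → yellow.
±2% tolerance → red.

red, green, white, yellow, red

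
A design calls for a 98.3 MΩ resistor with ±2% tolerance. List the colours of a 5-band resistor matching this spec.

98300000 Ω = 983 × 10^5.
9 → white
8 → grey
3 → orange
Multiplier 10^5 → green.
±2% tolerance → red.

white, grey, orange, green, red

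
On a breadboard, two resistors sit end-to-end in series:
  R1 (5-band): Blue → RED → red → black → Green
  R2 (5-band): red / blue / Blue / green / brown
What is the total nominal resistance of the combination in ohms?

R1: blue, red, red → 622; black ×1 → 622 Ω.
R2: red, blue, blue → 266; green ×10^5 → 26600000 Ω.
Series: 622 + 26600000 = 26600622 Ω.

26600622 Ω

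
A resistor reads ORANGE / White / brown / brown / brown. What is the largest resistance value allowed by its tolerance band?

3949.1 Ω

Orange → 3 (first significant figure)
White → 9 (second significant figure)
Brown → 1 (third significant figure)
Brown → ×10 multiplier
Brown → ±1% tolerance
391 × 10 = 3910 Ω
Largest = 3910 × (1 + 1/100) = 3949.1 Ω.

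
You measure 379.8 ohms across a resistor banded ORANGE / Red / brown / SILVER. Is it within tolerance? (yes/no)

no

Orange → 3 (first significant figure)
Red → 2 (second significant figure)
Brown → ×10 multiplier
Silver → ±10% tolerance
32 × 10 = 320 Ω
Allowed range: 288 Ω to 352 Ω.
379.8 ohms lies outside that range.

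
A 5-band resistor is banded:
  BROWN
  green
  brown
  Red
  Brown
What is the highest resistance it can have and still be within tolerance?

Brown → 1 (first significant figure)
Green → 5 (second significant figure)
Brown → 1 (third significant figure)
Red → ×10^2 multiplier
Brown → ±1% tolerance
151 × 100 = 15100 Ω
Highest = 15100 × (1 + 1/100) = 15251 Ω.

15251 Ω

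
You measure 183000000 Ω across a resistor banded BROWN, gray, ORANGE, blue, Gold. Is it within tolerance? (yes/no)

yes

Brown → 1 (first significant figure)
Grey → 8 (second significant figure)
Orange → 3 (third significant figure)
Blue → ×10^6 multiplier
Gold → ±5% tolerance
183 × 1000000 = 183000000 Ω
Allowed range: 173850000 Ω to 192150000 Ω.
183000000 Ω lies inside that range.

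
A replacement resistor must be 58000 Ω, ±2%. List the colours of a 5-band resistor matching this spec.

58000 Ω = 580 × 10^2.
5 → green
8 → grey
0 → black
Multiplier 10^2 → red.
±2% tolerance → red.

green, grey, black, red, red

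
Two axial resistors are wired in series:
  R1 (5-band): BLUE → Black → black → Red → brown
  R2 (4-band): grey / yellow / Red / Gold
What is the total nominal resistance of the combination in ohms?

68400 Ω

R1: blue, black, black → 600; red ×10^2 → 60000 Ω.
R2: grey, yellow → 84; red ×10^2 → 8400 Ω.
Series: 60000 + 8400 = 68400 Ω.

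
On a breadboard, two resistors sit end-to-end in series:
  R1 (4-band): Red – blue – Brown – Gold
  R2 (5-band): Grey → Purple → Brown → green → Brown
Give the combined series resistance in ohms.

87100260 Ω

R1: red, blue → 26; brown ×10 → 260 Ω.
R2: grey, violet, brown → 871; green ×10^5 → 87100000 Ω.
Series: 260 + 87100000 = 87100260 Ω.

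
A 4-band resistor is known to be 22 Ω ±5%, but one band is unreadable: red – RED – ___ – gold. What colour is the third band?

22 Ω = 22 × 10^0.
The third band is the multiplier, 10^0, which is black.

black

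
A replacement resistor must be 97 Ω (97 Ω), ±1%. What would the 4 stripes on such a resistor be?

97 Ω = 97 × 10^0.
9 → white
7 → violet
Multiplier 10^0 → black.
±1% tolerance → brown.

white, violet, black, brown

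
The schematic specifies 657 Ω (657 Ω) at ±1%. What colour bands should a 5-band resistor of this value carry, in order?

657 Ω = 657 × 10^0.
6 → blue
5 → green
7 → violet
Multiplier 10^0 → black.
±1% tolerance → brown.

blue, green, violet, black, brown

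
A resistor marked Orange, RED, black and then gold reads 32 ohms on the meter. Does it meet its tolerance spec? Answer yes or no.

yes

Orange → 3 (first significant figure)
Red → 2 (second significant figure)
Black → ×1 multiplier
Gold → ±5% tolerance
32 × 1 = 32 Ω
Allowed range: 30.4 Ω to 33.6 Ω.
32 ohms lies inside that range.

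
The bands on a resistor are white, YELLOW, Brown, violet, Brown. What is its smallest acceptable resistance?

White → 9 (first significant figure)
Yellow → 4 (second significant figure)
Brown → 1 (third significant figure)
Violet → ×10^7 multiplier
Brown → ±1% tolerance
941 × 10000000 = 9410000000 Ω
Smallest = 9410000000 × (1 − 1/100) = 9315900000 Ω.

9315900000 Ω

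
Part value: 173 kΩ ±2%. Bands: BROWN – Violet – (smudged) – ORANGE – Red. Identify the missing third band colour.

orange

173000 Ω = 173 × 10^3.
The third band gives digit 3 of the significand, and 3 is orange.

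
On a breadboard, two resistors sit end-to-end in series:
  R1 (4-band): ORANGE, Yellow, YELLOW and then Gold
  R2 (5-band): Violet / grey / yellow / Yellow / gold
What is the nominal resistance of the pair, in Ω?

R1: orange, yellow → 34; yellow ×10^4 → 340000 Ω.
R2: violet, grey, yellow → 784; yellow ×10^4 → 7840000 Ω.
Series: 340000 + 7840000 = 8180000 Ω.

8180000 Ω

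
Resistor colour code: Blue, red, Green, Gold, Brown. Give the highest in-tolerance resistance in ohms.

63.125 Ω

Blue → 6 (first significant figure)
Red → 2 (second significant figure)
Green → 5 (third significant figure)
Gold → ×0.1 multiplier
Brown → ±1% tolerance
625 × 0.1 = 62.5 Ω
Highest = 62.5 × (1 + 1/100) = 63.125 Ω.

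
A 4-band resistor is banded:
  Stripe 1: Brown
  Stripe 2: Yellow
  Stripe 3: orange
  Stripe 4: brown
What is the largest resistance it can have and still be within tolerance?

14140 Ω

Brown → 1 (first significant figure)
Yellow → 4 (second significant figure)
Orange → ×10^3 multiplier
Brown → ±1% tolerance
14 × 1000 = 14000 Ω
Largest = 14000 × (1 + 1/100) = 14140 Ω.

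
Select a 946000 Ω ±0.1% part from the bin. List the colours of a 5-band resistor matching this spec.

946000 Ω = 946 × 10^3.
9 → white
4 → yellow
6 → blue
Multiplier 10^3 → orange.
±0.1% tolerance → violet.

white, yellow, blue, orange, violet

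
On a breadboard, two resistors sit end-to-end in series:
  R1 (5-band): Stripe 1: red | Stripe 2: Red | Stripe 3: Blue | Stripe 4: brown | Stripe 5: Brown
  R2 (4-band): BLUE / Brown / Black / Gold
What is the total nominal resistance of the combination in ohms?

R1: red, red, blue → 226; brown ×10 → 2260 Ω.
R2: blue, brown → 61; black ×1 → 61 Ω.
Series: 2260 + 61 = 2321 Ω.

2321 Ω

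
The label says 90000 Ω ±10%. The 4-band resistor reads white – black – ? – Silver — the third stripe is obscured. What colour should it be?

90000 Ω = 90 × 10^3.
The third band is the multiplier, 10^3, which is orange.

orange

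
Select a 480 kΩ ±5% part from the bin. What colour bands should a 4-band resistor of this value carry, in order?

yellow, grey, yellow, gold

480000 Ω = 48 × 10^4.
4 → yellow
8 → grey
Multiplier 10^4 → yellow.
±5% tolerance → gold.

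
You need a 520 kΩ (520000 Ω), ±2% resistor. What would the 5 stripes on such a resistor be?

green, red, black, orange, red

520000 Ω = 520 × 10^3.
5 → green
2 → red
0 → black
Multiplier 10^3 → orange.
±2% tolerance → red.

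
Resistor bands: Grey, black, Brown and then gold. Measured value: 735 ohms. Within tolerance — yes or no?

Grey → 8 (first significant figure)
Black → 0 (second significant figure)
Brown → ×10 multiplier
Gold → ±5% tolerance
80 × 10 = 800 Ω
Allowed range: 760 Ω to 840 Ω.
735 ohms lies outside that range.

no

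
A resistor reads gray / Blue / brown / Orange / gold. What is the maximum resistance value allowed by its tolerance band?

904050 Ω

Grey → 8 (first significant figure)
Blue → 6 (second significant figure)
Brown → 1 (third significant figure)
Orange → ×10^3 multiplier
Gold → ±5% tolerance
861 × 1000 = 861000 Ω
Maximum = 861000 × (1 + 5/100) = 904050 Ω.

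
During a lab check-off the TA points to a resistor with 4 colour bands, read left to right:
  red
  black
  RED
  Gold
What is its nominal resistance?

2000 Ω

Red → 2 (first significant figure)
Black → 0 (second significant figure)
Red → ×10^2 multiplier
20 × 100 = 2000 Ω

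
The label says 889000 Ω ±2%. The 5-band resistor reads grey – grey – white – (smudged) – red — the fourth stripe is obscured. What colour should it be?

orange

889000 Ω = 889 × 10^3.
The fourth band is the multiplier, 10^3, which is orange.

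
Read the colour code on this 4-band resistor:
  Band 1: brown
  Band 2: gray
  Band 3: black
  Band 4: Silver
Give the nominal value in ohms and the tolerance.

18 Ω ±10%

Brown → 1 (first significant figure)
Grey → 8 (second significant figure)
Black → ×1 multiplier
Silver → ±10% tolerance
18 × 1 = 18 Ω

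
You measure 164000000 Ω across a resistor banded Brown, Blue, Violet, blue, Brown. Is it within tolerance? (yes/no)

Brown → 1 (first significant figure)
Blue → 6 (second significant figure)
Violet → 7 (third significant figure)
Blue → ×10^6 multiplier
Brown → ±1% tolerance
167 × 1000000 = 167000000 Ω
Allowed range: 165330000 Ω to 168670000 Ω.
164000000 Ω lies outside that range.

no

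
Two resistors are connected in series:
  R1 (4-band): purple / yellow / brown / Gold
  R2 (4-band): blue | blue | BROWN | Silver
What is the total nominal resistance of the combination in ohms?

R1: violet, yellow → 74; brown ×10 → 740 Ω.
R2: blue, blue → 66; brown ×10 → 660 Ω.
Series: 740 + 660 = 1400 Ω.

1400 Ω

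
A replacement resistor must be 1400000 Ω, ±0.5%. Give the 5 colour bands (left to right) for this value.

brown, yellow, black, yellow, green

1400000 Ω = 140 × 10^4.
1 → brown
4 → yellow
0 → black
Multiplier 10^4 → yellow.
±0.5% tolerance → green.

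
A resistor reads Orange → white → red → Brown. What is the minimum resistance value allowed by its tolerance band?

Orange → 3 (first significant figure)
White → 9 (second significant figure)
Red → ×10^2 multiplier
Brown → ±1% tolerance
39 × 100 = 3900 Ω
Minimum = 3900 × (1 − 1/100) = 3861 Ω.

3861 Ω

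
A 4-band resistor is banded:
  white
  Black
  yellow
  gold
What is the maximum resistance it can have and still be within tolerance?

White → 9 (first significant figure)
Black → 0 (second significant figure)
Yellow → ×10^4 multiplier
Gold → ±5% tolerance
90 × 10000 = 900000 Ω
Maximum = 900000 × (1 + 5/100) = 945000 Ω.

945000 Ω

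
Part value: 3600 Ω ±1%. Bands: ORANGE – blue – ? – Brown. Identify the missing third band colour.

red

3600 Ω = 36 × 10^2.
The third band is the multiplier, 10^2, which is red.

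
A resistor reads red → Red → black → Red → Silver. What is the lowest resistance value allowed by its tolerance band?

19800 Ω

Red → 2 (first significant figure)
Red → 2 (second significant figure)
Black → 0 (third significant figure)
Red → ×10^2 multiplier
Silver → ±10% tolerance
220 × 100 = 22000 Ω
Lowest = 22000 × (1 − 10/100) = 19800 Ω.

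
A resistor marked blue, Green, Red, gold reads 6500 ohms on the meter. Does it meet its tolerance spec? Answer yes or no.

Blue → 6 (first significant figure)
Green → 5 (second significant figure)
Red → ×10^2 multiplier
Gold → ±5% tolerance
65 × 100 = 6500 Ω
Allowed range: 6175 Ω to 6825 Ω.
6500 ohms lies inside that range.

yes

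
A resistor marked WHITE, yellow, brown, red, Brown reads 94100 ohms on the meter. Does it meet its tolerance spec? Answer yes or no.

White → 9 (first significant figure)
Yellow → 4 (second significant figure)
Brown → 1 (third significant figure)
Red → ×10^2 multiplier
Brown → ±1% tolerance
941 × 100 = 94100 Ω
Allowed range: 93159 Ω to 95041 Ω.
94100 ohms lies inside that range.

yes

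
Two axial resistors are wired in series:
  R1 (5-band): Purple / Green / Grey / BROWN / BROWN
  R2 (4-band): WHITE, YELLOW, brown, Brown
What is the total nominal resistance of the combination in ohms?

R1: violet, green, grey → 758; brown ×10 → 7580 Ω.
R2: white, yellow → 94; brown ×10 → 940 Ω.
Series: 7580 + 940 = 8520 Ω.

8520 Ω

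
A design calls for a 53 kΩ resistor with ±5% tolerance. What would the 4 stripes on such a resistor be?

53000 Ω = 53 × 10^3.
5 → green
3 → orange
Multiplier 10^3 → orange.
±5% tolerance → gold.

green, orange, orange, gold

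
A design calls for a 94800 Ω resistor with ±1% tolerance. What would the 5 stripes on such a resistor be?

white, yellow, grey, red, brown

94800 Ω = 948 × 10^2.
9 → white
4 → yellow
8 → grey
Multiplier 10^2 → red.
±1% tolerance → brown.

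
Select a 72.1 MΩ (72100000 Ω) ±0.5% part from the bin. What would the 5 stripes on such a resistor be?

violet, red, brown, green, green

72100000 Ω = 721 × 10^5.
7 → violet
2 → red
1 → brown
Multiplier 10^5 → green.
±0.5% tolerance → green.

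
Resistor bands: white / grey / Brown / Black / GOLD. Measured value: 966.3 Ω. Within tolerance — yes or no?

White → 9 (first significant figure)
Grey → 8 (second significant figure)
Brown → 1 (third significant figure)
Black → ×1 multiplier
Gold → ±5% tolerance
981 × 1 = 981 Ω
Allowed range: 931.95 Ω to 1030.05 Ω.
966.3 Ω lies inside that range.

yes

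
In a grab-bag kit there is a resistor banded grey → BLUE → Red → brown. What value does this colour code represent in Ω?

8600 Ω

Grey → 8 (first significant figure)
Blue → 6 (second significant figure)
Red → ×10^2 multiplier
86 × 100 = 8600 Ω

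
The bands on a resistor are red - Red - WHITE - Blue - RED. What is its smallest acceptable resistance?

224420000 Ω

Red → 2 (first significant figure)
Red → 2 (second significant figure)
White → 9 (third significant figure)
Blue → ×10^6 multiplier
Red → ±2% tolerance
229 × 1000000 = 229000000 Ω
Smallest = 229000000 × (1 − 2/100) = 224420000 Ω.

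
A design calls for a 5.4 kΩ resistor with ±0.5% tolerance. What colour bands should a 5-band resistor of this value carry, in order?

5400 Ω = 540 × 10^1.
5 → green
4 → yellow
0 → black
Multiplier 10^1 → brown.
±0.5% tolerance → green.

green, yellow, black, brown, green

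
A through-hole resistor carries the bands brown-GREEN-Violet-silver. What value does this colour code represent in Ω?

Brown → 1 (first significant figure)
Green → 5 (second significant figure)
Violet → ×10^7 multiplier
15 × 10000000 = 150000000 Ω

150000000 Ω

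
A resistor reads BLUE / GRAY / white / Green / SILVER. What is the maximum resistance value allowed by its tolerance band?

75790000 Ω

Blue → 6 (first significant figure)
Grey → 8 (second significant figure)
White → 9 (third significant figure)
Green → ×10^5 multiplier
Silver → ±10% tolerance
689 × 100000 = 68900000 Ω
Maximum = 68900000 × (1 + 10/100) = 75790000 Ω.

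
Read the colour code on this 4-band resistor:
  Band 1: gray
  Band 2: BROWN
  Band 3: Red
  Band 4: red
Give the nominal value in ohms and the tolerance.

Grey → 8 (first significant figure)
Brown → 1 (second significant figure)
Red → ×10^2 multiplier
Red → ±2% tolerance
81 × 100 = 8100 Ω

8100 Ω ±2%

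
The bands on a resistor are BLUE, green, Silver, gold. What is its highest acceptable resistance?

0.6825 Ω

Blue → 6 (first significant figure)
Green → 5 (second significant figure)
Silver → ×0.01 multiplier
Gold → ±5% tolerance
65 × 0.01 = 0.65 Ω
Highest = 0.65 × (1 + 5/100) = 0.6825 Ω.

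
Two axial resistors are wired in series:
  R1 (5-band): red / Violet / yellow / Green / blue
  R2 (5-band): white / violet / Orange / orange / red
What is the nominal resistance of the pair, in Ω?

R1: red, violet, yellow → 274; green ×10^5 → 27400000 Ω.
R2: white, violet, orange → 973; orange ×10^3 → 973000 Ω.
Series: 27400000 + 973000 = 28373000 Ω.

28373000 Ω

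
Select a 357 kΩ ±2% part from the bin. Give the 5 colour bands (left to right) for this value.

357000 Ω = 357 × 10^3.
3 → orange
5 → green
7 → violet
Multiplier 10^3 → orange.
±2% tolerance → red.

orange, green, violet, orange, red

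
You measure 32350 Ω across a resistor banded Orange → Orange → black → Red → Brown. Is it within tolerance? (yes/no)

Orange → 3 (first significant figure)
Orange → 3 (second significant figure)
Black → 0 (third significant figure)
Red → ×10^2 multiplier
Brown → ±1% tolerance
330 × 100 = 33000 Ω
Allowed range: 32670 Ω to 33330 Ω.
32350 Ω lies outside that range.

no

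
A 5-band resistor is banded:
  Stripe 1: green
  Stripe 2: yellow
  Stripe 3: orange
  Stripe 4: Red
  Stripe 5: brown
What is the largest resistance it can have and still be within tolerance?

Green → 5 (first significant figure)
Yellow → 4 (second significant figure)
Orange → 3 (third significant figure)
Red → ×10^2 multiplier
Brown → ±1% tolerance
543 × 100 = 54300 Ω
Largest = 54300 × (1 + 1/100) = 54843 Ω.

54843 Ω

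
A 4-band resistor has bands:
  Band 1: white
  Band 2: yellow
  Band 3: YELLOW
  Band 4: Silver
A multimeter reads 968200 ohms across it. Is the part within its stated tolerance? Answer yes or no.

yes

White → 9 (first significant figure)
Yellow → 4 (second significant figure)
Yellow → ×10^4 multiplier
Silver → ±10% tolerance
94 × 10000 = 940000 Ω
Allowed range: 846000 Ω to 1034000 Ω.
968200 ohms lies inside that range.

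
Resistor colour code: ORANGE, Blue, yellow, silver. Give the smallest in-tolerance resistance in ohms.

324000 Ω

Orange → 3 (first significant figure)
Blue → 6 (second significant figure)
Yellow → ×10^4 multiplier
Silver → ±10% tolerance
36 × 10000 = 360000 Ω
Smallest = 360000 × (1 − 10/100) = 324000 Ω.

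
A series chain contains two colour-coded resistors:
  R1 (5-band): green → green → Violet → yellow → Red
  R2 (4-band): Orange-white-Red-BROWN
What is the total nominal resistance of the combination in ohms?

5573900 Ω

R1: green, green, violet → 557; yellow ×10^4 → 5570000 Ω.
R2: orange, white → 39; red ×10^2 → 3900 Ω.
Series: 5570000 + 3900 = 5573900 Ω.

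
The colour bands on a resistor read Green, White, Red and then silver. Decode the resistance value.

5900 Ω

Green → 5 (first significant figure)
White → 9 (second significant figure)
Red → ×10^2 multiplier
59 × 100 = 5900 Ω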